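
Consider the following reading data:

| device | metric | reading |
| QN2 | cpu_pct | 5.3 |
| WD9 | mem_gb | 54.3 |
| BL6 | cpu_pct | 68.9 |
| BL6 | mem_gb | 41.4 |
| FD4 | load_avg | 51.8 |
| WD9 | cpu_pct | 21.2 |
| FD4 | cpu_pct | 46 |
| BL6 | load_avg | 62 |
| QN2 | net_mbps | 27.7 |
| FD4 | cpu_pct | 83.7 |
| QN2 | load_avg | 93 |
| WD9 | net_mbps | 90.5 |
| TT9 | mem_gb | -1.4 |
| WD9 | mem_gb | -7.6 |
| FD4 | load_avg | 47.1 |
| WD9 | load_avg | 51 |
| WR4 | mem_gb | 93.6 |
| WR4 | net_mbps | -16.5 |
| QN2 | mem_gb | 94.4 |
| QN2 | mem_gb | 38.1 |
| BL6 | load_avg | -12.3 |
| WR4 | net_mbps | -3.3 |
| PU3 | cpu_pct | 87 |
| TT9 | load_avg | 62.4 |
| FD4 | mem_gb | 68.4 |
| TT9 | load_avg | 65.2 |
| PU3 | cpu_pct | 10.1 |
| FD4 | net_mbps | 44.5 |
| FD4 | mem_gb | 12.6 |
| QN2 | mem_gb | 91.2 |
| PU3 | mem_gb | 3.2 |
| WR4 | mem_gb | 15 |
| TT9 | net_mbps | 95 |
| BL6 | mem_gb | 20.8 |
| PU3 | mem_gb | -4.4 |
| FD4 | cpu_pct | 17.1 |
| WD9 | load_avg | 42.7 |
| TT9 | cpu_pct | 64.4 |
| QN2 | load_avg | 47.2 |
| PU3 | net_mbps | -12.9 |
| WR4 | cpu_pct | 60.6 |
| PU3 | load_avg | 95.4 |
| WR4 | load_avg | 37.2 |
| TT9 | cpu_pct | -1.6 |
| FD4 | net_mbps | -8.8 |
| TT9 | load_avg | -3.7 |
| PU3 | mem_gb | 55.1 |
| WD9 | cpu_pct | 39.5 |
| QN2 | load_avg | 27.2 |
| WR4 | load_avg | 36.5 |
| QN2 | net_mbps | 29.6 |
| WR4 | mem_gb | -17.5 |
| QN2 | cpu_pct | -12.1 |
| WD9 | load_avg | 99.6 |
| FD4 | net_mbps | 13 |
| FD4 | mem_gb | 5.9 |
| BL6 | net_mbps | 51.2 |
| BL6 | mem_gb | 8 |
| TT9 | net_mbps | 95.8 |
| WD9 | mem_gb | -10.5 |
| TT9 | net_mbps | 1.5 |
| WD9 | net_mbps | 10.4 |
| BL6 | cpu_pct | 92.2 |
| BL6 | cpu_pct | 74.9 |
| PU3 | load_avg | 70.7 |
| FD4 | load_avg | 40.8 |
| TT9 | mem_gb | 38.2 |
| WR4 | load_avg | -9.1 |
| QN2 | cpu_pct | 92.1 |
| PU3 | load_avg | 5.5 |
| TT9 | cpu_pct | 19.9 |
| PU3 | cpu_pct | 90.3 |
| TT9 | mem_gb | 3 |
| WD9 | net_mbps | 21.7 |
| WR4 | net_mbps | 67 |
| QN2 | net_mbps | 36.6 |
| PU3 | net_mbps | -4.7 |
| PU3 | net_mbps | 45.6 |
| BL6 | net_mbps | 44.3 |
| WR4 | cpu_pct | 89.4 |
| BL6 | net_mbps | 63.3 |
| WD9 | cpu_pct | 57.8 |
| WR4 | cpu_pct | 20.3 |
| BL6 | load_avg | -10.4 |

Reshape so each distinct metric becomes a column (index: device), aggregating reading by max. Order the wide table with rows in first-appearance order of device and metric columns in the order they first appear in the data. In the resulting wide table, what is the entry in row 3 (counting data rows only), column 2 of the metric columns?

41.4

With rows in first-appearance order of device, row 3 is device=BL6. metric columns in first-appearance order: cpu_pct, mem_gb, load_avg, net_mbps; column 2 is mem_gb.
Long rows with device=BL6, metric=mem_gb: max(41.4, 20.8, 8) = 41.4.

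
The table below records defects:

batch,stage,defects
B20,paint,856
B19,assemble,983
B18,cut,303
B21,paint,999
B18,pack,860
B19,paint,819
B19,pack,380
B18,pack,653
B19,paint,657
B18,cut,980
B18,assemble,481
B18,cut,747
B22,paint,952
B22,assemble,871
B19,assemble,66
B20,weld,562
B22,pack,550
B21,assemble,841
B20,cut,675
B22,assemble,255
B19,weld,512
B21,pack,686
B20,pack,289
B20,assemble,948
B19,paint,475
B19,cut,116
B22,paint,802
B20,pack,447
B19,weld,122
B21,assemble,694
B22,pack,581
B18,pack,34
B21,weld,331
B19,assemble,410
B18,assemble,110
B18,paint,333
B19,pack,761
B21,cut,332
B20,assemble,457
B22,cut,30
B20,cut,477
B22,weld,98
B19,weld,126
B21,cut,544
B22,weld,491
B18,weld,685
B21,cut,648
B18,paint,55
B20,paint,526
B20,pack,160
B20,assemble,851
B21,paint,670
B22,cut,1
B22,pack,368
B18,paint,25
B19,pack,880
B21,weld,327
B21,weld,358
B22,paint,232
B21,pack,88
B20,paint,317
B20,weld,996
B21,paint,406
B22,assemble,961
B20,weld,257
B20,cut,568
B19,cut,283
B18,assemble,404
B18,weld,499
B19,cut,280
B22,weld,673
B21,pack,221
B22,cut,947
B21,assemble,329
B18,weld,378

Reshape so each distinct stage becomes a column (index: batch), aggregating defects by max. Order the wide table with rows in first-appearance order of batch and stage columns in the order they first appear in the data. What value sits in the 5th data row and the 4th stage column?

581

With rows in first-appearance order of batch, row 5 is batch=B22. stage columns in first-appearance order: paint, assemble, cut, pack, weld; column 4 is pack.
Long rows with batch=B22, stage=pack: max(550, 581, 368) = 581.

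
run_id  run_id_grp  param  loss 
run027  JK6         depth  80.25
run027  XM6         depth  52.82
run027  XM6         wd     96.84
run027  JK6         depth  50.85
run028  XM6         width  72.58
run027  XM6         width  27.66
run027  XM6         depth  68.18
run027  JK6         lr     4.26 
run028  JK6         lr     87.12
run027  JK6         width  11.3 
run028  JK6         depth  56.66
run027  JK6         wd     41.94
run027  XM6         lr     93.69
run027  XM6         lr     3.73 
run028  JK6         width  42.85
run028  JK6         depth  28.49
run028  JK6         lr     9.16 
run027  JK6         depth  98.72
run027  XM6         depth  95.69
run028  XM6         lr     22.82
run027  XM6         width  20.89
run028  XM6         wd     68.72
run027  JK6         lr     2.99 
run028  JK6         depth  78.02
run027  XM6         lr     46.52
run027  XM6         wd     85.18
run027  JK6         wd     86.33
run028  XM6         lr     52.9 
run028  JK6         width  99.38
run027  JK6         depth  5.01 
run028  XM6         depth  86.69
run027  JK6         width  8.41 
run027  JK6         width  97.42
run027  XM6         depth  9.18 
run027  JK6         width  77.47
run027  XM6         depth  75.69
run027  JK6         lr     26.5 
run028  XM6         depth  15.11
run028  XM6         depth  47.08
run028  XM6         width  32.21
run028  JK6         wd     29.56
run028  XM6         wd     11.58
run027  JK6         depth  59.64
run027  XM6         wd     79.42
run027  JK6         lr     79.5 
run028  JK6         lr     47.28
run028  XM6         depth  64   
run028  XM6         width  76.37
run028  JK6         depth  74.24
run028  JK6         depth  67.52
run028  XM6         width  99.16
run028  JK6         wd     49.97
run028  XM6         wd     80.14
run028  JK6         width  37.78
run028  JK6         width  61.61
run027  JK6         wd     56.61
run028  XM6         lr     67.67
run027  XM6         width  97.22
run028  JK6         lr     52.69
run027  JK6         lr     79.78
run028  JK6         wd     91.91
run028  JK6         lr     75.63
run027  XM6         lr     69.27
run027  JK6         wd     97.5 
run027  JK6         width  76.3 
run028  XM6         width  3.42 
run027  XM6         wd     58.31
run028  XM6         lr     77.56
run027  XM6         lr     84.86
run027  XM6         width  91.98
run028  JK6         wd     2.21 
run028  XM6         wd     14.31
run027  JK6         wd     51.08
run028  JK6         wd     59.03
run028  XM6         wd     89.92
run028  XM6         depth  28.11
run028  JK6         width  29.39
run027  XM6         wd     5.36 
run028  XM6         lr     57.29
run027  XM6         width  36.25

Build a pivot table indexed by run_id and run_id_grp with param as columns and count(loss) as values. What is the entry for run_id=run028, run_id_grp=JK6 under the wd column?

Rows with run_id=run028, run_id_grp=JK6 and param=wd: loss values are 29.56, 49.97, 91.91, 2.21, 59.03.
5 rows match — count = 5.

5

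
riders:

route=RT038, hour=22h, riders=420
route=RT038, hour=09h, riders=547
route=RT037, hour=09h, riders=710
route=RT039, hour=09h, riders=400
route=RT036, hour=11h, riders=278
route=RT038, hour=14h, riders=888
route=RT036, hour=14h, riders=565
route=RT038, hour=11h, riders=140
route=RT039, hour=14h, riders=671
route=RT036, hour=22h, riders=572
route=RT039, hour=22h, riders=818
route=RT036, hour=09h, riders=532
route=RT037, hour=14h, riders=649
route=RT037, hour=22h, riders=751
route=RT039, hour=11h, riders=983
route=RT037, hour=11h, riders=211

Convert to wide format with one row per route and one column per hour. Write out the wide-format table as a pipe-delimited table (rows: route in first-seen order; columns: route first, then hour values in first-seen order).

| route | 22h | 09h | 11h | 14h |
| RT038 | 420 | 547 | 140 | 888 |
| RT037 | 751 | 710 | 211 | 649 |
| RT039 | 818 | 400 | 983 | 671 |
| RT036 | 572 | 532 | 278 | 565 |

Columns: route plus the 4 distinct hour values (22h, 09h, 11h, 14h).
For example, row RT038 column 22h takes riders=420 from the long row (RT038, 22h).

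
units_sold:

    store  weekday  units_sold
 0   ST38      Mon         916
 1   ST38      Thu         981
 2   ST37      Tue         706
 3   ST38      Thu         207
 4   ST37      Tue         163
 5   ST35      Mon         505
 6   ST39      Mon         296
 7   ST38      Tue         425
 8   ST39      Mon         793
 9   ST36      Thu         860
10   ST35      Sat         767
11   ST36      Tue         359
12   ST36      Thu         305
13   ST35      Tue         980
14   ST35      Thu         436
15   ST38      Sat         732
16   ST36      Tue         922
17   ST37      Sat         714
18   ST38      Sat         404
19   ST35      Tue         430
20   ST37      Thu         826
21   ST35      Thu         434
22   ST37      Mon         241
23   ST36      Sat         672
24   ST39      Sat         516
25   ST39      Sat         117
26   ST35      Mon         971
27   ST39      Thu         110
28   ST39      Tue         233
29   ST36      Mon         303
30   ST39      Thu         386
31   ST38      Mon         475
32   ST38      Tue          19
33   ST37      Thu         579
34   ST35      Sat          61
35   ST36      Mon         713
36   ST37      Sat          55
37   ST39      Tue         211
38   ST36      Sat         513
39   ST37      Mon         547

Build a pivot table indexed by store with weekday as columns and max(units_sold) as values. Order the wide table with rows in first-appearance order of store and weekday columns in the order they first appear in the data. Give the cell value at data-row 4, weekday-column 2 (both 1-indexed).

386

With rows in first-appearance order of store, row 4 is store=ST39. weekday columns in first-appearance order: Mon, Thu, Tue, Sat; column 2 is Thu.
Long rows with store=ST39, weekday=Thu: max(110, 386) = 386.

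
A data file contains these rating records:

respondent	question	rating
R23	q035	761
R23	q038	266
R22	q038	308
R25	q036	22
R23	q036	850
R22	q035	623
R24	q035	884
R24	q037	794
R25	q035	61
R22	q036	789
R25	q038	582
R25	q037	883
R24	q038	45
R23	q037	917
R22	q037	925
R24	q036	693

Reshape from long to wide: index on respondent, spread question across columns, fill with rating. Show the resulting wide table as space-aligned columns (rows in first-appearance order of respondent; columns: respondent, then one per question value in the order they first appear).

Columns: respondent plus the 4 distinct question values (q035, q038, q036, q037).
For example, row R23 column q035 takes rating=761 from the long row (R23, q035).

respondent  q035  q038  q036  q037
R23         761   266   850   917 
R22         623   308   789   925 
R25         61    582   22    883 
R24         884   45    693   794 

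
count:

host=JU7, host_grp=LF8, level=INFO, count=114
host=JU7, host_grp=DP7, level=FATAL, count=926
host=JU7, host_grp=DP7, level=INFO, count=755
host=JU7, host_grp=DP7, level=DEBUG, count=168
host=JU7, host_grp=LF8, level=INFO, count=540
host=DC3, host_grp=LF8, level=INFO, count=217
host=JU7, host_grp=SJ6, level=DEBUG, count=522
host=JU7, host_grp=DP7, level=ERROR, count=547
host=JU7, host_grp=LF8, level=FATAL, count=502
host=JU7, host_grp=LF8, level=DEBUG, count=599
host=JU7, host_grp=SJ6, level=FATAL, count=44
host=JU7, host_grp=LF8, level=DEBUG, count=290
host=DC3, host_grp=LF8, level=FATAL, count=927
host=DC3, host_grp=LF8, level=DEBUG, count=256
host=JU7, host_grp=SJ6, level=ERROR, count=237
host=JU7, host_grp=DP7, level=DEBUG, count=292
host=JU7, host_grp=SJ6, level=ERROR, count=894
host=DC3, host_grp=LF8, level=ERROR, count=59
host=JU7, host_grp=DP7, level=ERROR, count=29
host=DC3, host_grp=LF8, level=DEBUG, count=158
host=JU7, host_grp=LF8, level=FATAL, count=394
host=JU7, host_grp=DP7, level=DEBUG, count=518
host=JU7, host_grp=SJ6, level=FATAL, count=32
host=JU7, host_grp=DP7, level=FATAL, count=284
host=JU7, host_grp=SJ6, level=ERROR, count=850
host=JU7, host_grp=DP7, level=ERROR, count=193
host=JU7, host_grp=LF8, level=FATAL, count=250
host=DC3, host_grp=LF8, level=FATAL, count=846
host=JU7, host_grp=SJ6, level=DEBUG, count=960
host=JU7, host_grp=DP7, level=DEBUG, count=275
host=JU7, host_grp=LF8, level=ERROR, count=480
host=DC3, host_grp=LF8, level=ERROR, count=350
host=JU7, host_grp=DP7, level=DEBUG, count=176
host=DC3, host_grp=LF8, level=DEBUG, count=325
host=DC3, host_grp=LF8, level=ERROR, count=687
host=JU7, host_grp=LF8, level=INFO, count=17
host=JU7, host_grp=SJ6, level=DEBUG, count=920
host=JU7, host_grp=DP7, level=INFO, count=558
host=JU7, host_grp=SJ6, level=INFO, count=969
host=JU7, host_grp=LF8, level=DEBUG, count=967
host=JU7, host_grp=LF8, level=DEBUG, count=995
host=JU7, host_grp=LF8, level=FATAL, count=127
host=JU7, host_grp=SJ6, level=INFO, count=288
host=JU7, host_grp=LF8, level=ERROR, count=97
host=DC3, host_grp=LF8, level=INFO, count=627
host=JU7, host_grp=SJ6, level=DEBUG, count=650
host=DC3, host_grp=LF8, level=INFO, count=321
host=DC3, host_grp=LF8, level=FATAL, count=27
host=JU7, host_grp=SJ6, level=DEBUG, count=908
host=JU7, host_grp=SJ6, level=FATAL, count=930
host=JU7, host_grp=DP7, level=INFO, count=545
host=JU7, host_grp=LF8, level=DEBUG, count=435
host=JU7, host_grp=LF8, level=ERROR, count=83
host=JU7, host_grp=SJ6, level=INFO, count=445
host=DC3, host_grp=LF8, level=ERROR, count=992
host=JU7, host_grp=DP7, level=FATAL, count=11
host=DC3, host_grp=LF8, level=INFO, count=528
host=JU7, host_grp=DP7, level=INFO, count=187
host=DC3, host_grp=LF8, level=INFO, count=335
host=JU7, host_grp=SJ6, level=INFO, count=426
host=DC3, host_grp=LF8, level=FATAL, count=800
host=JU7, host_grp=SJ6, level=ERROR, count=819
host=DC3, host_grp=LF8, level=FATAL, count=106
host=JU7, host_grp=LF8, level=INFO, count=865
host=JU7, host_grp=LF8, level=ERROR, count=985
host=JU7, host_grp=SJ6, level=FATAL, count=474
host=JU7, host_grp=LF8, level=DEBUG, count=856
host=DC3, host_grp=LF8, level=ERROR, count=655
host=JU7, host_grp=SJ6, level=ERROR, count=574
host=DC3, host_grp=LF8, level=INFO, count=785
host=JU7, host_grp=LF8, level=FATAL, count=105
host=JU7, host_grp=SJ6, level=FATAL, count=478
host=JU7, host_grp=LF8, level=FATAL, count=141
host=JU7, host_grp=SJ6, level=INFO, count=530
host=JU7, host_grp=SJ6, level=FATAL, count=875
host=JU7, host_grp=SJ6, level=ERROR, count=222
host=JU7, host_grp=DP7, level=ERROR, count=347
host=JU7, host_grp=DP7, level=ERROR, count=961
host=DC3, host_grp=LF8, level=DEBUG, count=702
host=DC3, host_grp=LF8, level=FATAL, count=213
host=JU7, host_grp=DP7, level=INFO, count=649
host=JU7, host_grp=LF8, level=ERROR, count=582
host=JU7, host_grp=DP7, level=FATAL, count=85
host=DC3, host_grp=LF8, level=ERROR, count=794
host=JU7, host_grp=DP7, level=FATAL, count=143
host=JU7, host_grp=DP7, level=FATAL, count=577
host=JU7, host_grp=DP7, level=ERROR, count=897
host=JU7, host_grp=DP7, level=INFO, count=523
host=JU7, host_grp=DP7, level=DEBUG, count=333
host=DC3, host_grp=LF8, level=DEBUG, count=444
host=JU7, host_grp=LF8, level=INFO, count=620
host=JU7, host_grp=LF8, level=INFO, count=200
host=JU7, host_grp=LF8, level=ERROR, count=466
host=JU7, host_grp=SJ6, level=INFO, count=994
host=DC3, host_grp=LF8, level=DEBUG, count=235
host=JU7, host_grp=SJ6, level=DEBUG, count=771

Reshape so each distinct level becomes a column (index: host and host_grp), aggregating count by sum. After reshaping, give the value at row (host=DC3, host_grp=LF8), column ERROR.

3537

Rows with host=DC3, host_grp=LF8 and level=ERROR: count values are 59, 350, 687, 992, 655, 794.
59 + 350 + 687 + 992 + 655 + 794 = 3537.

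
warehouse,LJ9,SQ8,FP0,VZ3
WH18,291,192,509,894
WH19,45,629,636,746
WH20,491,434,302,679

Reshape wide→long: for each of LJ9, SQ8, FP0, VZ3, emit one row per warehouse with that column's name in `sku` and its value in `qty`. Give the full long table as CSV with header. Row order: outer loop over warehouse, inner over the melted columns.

warehouse,sku,qty
WH18,LJ9,291
WH18,SQ8,192
WH18,FP0,509
WH18,VZ3,894
WH19,LJ9,45
WH19,SQ8,629
WH19,FP0,636
WH19,VZ3,746
WH20,LJ9,491
WH20,SQ8,434
WH20,FP0,302
WH20,VZ3,679

Each (warehouse, column) pair becomes one row: 3 × 4 = 12 rows.
For example, (WH18, LJ9) → qty=291.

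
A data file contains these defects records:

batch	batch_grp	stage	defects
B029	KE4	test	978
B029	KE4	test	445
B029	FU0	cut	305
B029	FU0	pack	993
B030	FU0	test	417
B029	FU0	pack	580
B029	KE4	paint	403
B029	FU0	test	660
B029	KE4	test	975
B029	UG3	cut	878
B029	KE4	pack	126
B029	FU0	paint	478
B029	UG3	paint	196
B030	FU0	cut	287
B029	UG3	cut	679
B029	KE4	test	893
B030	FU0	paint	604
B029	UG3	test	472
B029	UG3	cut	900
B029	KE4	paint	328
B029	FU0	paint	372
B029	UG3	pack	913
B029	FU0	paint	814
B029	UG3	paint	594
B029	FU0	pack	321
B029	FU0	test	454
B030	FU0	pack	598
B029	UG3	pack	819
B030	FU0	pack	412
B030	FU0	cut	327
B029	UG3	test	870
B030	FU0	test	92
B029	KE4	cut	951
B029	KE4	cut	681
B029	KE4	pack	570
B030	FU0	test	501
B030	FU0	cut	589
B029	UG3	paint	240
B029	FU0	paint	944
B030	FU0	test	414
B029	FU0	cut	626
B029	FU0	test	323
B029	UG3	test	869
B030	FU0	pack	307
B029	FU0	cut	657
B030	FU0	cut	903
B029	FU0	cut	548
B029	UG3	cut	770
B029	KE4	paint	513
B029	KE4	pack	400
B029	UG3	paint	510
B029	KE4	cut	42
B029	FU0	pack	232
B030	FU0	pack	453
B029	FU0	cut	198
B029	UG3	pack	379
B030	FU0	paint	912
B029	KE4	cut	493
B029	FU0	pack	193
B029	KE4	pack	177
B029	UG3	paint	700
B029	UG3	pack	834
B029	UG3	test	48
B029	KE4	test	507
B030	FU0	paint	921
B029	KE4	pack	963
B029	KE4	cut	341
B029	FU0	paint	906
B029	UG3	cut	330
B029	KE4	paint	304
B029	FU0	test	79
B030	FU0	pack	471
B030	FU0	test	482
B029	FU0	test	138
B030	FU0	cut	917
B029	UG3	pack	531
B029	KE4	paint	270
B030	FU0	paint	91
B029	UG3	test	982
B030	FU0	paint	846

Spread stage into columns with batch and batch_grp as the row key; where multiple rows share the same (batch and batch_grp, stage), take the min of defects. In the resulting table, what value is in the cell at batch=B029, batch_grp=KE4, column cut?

Rows with batch=B029, batch_grp=KE4 and stage=cut: defects values are 951, 681, 42, 493, 341.
min(951, 681, 42, 493, 341) = 42.

42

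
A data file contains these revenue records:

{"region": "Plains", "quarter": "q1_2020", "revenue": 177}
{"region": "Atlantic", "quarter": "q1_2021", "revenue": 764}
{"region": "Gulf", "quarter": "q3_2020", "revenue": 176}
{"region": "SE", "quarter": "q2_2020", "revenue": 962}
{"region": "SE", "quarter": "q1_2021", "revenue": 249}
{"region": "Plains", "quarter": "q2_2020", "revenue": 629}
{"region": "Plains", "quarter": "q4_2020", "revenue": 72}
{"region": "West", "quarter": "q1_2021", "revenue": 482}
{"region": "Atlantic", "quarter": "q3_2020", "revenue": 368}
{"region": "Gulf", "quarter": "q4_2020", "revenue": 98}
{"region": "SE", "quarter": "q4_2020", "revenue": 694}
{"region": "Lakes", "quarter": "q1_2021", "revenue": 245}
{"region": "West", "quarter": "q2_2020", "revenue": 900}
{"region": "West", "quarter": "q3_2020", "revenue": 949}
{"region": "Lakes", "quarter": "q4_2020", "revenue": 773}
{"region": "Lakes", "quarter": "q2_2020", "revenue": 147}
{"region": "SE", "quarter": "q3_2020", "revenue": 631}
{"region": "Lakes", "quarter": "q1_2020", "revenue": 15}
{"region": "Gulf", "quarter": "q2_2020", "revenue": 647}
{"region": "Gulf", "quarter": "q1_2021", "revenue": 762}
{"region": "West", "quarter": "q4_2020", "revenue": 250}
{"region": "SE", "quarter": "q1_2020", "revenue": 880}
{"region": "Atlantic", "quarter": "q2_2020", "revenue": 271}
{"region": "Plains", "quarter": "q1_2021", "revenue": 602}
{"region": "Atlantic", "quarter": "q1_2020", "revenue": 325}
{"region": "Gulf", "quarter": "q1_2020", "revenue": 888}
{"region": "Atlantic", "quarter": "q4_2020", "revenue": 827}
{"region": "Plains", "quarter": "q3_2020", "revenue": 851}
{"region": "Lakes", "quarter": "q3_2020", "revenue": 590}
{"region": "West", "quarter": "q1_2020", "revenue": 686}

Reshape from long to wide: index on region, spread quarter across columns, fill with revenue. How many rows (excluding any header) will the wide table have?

6

6 distinct region values → 6 rows.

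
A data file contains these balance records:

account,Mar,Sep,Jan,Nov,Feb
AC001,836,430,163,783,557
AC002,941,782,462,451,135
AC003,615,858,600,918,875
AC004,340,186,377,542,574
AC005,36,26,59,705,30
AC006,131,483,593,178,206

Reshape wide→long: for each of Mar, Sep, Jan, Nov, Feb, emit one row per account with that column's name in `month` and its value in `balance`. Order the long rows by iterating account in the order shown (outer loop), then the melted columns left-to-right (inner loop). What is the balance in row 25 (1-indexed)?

30 rows total (6 × 5). Row 25: index ⌊(25-1)/5⌋ = 4 into account → AC005; (25-1) mod 5 = 4 into the melted columns → Feb.
So row 25 is (AC005, Feb, 30); balance = 30.

30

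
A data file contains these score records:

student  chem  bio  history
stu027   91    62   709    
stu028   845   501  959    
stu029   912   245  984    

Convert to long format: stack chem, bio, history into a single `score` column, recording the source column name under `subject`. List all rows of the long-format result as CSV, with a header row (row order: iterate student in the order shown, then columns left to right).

student,subject,score
stu027,chem,91
stu027,bio,62
stu027,history,709
stu028,chem,845
stu028,bio,501
stu028,history,959
stu029,chem,912
stu029,bio,245
stu029,history,984

Each (student, column) pair becomes one row: 3 × 3 = 9 rows.
For example, (stu027, chem) → score=91.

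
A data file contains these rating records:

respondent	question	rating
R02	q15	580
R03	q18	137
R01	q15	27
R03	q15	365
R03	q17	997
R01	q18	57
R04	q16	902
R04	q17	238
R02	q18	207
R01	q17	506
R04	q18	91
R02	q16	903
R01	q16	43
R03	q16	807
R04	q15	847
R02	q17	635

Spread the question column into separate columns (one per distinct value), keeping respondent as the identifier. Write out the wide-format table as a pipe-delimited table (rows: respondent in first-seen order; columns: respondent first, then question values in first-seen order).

| respondent | q15 | q18 | q17 | q16 |
| R02 | 580 | 207 | 635 | 903 |
| R03 | 365 | 137 | 997 | 807 |
| R01 | 27 | 57 | 506 | 43 |
| R04 | 847 | 91 | 238 | 902 |

Columns: respondent plus the 4 distinct question values (q15, q18, q17, q16).
For example, row R02 column q15 takes rating=580 from the long row (R02, q15).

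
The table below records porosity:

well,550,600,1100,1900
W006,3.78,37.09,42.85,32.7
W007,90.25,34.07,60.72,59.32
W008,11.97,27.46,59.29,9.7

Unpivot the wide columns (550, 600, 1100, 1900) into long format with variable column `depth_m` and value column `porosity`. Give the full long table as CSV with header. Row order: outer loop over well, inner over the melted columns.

well,depth_m,porosity
W006,550,3.78
W006,600,37.09
W006,1100,42.85
W006,1900,32.7
W007,550,90.25
W007,600,34.07
W007,1100,60.72
W007,1900,59.32
W008,550,11.97
W008,600,27.46
W008,1100,59.29
W008,1900,9.7

Each (well, column) pair becomes one row: 3 × 4 = 12 rows.
For example, (W006, 550) → porosity=3.78.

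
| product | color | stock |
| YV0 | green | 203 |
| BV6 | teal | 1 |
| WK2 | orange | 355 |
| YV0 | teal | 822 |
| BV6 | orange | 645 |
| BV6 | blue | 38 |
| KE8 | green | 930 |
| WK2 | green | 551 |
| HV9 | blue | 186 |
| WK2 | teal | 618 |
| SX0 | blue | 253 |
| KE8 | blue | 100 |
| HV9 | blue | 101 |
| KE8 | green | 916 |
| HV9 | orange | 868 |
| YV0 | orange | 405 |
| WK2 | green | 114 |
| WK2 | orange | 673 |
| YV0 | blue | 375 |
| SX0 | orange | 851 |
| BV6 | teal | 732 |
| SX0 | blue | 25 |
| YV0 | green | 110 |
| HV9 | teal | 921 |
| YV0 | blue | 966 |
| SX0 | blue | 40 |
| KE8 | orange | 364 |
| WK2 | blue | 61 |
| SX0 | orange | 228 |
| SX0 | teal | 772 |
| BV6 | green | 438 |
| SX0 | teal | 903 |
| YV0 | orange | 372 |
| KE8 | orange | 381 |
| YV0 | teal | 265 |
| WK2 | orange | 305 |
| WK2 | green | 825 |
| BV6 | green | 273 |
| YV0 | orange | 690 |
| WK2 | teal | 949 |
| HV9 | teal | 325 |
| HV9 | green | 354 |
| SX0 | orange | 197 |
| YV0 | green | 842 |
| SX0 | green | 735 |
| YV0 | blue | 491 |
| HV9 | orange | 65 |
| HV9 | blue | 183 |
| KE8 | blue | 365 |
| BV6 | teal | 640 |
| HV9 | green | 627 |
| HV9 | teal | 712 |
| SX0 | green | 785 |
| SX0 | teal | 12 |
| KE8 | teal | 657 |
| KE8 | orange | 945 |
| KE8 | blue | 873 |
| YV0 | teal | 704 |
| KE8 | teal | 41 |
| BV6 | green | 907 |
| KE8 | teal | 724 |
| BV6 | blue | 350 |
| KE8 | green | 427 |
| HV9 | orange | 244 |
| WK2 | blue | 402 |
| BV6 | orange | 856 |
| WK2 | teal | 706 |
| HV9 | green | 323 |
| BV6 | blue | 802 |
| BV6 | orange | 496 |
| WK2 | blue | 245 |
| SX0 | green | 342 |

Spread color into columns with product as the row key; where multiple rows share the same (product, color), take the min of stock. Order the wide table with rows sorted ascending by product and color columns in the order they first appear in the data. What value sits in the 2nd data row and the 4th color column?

With rows sorted ascending by product, row 2 is product=HV9. color columns in first-appearance order: green, teal, orange, blue; column 4 is blue.
Long rows with product=HV9, color=blue: min(186, 101, 183) = 101.

101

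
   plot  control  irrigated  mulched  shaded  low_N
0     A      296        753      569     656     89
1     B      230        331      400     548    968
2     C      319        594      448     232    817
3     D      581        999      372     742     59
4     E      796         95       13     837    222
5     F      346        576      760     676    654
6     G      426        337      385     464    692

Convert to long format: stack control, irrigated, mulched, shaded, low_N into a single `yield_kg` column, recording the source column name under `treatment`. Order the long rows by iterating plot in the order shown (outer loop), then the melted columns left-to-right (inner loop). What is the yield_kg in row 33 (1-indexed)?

35 rows total (7 × 5). Row 33: index ⌊(33-1)/5⌋ = 6 into plot → G; (33-1) mod 5 = 2 into the melted columns → mulched.
So row 33 is (G, mulched, 385); yield_kg = 385.

385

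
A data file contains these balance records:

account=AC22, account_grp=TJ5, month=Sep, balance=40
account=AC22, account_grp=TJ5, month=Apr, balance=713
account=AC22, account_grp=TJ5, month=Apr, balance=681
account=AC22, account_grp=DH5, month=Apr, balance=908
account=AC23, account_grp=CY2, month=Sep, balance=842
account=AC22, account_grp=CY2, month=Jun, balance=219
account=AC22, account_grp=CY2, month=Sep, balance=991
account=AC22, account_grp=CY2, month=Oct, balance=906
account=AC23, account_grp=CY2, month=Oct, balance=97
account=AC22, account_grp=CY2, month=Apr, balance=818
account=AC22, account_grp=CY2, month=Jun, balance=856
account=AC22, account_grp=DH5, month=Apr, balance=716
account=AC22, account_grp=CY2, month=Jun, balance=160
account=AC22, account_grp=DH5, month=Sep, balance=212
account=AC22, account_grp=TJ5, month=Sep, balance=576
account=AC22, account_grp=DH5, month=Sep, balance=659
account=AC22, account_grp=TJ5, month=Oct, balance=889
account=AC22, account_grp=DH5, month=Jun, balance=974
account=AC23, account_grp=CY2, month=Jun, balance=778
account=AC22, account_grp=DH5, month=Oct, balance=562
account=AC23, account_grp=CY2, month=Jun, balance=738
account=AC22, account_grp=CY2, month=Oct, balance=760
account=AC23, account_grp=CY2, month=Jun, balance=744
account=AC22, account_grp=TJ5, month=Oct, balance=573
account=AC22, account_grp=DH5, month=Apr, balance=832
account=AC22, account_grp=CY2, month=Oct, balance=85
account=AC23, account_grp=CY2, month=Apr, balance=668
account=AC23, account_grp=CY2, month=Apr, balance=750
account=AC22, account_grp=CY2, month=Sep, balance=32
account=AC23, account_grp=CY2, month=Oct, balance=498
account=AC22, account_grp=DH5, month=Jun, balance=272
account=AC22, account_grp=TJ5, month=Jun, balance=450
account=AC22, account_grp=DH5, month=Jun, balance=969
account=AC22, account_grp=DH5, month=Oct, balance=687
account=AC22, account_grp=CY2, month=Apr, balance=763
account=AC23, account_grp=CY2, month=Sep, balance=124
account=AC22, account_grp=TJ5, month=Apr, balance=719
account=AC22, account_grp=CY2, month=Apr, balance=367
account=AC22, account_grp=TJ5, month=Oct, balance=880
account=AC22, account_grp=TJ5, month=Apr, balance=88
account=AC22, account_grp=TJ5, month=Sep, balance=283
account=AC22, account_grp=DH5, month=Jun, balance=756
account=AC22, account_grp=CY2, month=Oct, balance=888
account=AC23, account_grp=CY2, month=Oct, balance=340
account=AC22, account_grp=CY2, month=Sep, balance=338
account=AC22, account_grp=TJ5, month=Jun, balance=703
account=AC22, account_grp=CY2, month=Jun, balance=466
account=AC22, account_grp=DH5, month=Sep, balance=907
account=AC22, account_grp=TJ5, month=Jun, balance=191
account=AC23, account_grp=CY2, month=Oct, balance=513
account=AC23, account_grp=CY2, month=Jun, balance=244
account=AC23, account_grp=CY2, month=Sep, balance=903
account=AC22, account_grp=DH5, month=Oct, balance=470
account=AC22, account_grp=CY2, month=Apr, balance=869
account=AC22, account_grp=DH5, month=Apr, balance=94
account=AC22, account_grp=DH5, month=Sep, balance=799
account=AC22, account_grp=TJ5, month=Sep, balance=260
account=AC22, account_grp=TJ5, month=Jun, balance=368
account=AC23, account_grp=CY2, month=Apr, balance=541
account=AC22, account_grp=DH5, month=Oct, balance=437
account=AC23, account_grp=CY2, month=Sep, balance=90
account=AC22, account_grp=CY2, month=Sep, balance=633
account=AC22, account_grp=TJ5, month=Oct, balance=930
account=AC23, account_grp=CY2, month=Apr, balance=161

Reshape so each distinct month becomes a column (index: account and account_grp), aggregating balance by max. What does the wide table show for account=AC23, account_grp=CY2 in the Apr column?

750

Rows with account=AC23, account_grp=CY2 and month=Apr: balance values are 668, 750, 541, 161.
max(668, 750, 541, 161) = 750.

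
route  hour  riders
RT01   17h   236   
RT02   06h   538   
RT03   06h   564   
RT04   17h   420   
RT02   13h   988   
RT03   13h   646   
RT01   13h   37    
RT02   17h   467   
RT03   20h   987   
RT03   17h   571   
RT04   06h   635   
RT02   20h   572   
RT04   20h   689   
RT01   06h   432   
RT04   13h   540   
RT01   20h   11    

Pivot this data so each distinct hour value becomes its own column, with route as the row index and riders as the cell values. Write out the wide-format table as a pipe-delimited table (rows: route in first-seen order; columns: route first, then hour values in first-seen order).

| route | 17h | 06h | 13h | 20h |
| RT01 | 236 | 432 | 37 | 11 |
| RT02 | 467 | 538 | 988 | 572 |
| RT03 | 571 | 564 | 646 | 987 |
| RT04 | 420 | 635 | 540 | 689 |

Columns: route plus the 4 distinct hour values (17h, 06h, 13h, 20h).
For example, row RT01 column 17h takes riders=236 from the long row (RT01, 17h).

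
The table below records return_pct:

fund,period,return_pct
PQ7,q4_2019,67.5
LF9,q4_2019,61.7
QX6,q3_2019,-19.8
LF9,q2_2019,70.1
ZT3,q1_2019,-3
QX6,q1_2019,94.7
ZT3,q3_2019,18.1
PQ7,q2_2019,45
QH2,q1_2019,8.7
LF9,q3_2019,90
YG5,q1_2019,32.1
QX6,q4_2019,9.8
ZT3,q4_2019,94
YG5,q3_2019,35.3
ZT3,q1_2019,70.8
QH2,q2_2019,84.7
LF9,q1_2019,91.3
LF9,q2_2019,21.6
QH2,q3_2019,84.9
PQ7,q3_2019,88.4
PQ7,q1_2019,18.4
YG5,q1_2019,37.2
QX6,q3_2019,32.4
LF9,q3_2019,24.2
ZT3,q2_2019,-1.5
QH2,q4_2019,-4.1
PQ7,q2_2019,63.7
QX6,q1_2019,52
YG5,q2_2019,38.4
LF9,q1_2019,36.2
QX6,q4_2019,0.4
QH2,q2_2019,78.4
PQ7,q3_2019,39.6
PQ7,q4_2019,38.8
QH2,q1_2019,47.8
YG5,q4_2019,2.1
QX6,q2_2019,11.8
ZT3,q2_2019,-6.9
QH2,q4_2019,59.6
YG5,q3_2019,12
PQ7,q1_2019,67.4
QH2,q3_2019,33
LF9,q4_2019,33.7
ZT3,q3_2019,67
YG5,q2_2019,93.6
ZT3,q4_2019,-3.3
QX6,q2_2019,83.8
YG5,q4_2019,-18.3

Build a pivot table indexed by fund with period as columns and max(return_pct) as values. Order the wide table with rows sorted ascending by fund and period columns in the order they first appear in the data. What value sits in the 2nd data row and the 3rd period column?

With rows sorted ascending by fund, row 2 is fund=PQ7. period columns in first-appearance order: q4_2019, q3_2019, q2_2019, q1_2019; column 3 is q2_2019.
Long rows with fund=PQ7, period=q2_2019: max(45, 63.7) = 63.7.

63.7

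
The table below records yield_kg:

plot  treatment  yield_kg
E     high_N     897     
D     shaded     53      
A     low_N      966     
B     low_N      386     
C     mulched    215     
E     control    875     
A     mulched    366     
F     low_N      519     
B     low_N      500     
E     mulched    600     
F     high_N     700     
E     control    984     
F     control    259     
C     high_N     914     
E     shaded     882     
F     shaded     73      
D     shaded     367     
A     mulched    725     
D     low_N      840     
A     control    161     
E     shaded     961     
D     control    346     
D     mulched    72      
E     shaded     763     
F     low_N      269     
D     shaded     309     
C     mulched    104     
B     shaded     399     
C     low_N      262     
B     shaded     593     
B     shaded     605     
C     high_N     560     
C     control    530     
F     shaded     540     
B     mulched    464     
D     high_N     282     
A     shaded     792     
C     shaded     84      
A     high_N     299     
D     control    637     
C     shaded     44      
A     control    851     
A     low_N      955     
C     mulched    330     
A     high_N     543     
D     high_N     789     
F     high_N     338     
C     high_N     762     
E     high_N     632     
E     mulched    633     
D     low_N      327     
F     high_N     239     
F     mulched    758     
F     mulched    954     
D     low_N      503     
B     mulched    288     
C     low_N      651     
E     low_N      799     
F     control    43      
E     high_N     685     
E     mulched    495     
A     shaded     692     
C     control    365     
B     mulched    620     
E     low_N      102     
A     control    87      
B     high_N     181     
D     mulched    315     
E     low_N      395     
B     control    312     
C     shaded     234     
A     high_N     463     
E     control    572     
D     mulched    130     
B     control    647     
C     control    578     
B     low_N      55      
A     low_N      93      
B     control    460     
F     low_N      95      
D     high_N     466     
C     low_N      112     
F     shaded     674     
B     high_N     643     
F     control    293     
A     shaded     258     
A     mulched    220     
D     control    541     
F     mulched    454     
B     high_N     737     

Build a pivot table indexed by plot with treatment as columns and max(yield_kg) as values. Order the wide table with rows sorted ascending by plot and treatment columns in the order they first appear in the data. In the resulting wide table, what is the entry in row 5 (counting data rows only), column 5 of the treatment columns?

With rows sorted ascending by plot, row 5 is plot=E. treatment columns in first-appearance order: high_N, shaded, low_N, mulched, control; column 5 is control.
Long rows with plot=E, treatment=control: max(875, 984, 572) = 984.

984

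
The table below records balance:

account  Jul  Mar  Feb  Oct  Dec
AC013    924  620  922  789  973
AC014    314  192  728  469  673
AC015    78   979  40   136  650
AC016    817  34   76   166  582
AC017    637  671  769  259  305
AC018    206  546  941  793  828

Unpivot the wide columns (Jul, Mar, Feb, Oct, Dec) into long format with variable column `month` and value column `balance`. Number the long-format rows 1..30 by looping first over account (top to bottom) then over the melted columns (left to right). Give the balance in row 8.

30 rows total (6 × 5). Row 8: index ⌊(8-1)/5⌋ = 1 into account → AC014; (8-1) mod 5 = 2 into the melted columns → Feb.
So row 8 is (AC014, Feb, 728); balance = 728.

728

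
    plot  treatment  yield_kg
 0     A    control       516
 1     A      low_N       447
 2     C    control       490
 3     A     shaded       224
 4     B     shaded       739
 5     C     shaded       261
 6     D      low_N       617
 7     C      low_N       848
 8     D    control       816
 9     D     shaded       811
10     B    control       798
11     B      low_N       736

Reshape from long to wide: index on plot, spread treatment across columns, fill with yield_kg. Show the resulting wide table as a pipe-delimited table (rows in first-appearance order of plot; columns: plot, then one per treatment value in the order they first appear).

Columns: plot plus the 3 distinct treatment values (control, low_N, shaded).
For example, row A column control takes yield_kg=516 from the long row (A, control).

| plot | control | low_N | shaded |
| A | 516 | 447 | 224 |
| C | 490 | 848 | 261 |
| B | 798 | 736 | 739 |
| D | 816 | 617 | 811 |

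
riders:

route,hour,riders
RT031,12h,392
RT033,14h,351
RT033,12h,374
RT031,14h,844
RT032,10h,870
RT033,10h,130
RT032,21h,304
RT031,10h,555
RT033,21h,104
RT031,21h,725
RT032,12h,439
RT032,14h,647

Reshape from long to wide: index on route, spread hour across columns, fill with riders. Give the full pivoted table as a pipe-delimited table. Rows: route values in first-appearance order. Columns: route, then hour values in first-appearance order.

Columns: route plus the 4 distinct hour values (12h, 14h, 10h, 21h).
For example, row RT031 column 12h takes riders=392 from the long row (RT031, 12h).

| route | 12h | 14h | 10h | 21h |
| RT031 | 392 | 844 | 555 | 725 |
| RT033 | 374 | 351 | 130 | 104 |
| RT032 | 439 | 647 | 870 | 304 |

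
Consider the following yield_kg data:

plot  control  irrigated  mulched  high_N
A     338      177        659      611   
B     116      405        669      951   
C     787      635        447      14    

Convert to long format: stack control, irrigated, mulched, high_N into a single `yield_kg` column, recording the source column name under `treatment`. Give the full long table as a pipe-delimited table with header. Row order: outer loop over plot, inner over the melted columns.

| plot | treatment | yield_kg |
| A | control | 338 |
| A | irrigated | 177 |
| A | mulched | 659 |
| A | high_N | 611 |
| B | control | 116 |
| B | irrigated | 405 |
| B | mulched | 669 |
| B | high_N | 951 |
| C | control | 787 |
| C | irrigated | 635 |
| C | mulched | 447 |
| C | high_N | 14 |

Each (plot, column) pair becomes one row: 3 × 4 = 12 rows.
For example, (A, control) → yield_kg=338.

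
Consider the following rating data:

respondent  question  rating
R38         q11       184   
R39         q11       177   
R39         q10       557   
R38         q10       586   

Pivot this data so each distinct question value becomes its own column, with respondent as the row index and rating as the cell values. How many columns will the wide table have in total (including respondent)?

1 column for respondent plus 2 distinct question values → 3 columns.

3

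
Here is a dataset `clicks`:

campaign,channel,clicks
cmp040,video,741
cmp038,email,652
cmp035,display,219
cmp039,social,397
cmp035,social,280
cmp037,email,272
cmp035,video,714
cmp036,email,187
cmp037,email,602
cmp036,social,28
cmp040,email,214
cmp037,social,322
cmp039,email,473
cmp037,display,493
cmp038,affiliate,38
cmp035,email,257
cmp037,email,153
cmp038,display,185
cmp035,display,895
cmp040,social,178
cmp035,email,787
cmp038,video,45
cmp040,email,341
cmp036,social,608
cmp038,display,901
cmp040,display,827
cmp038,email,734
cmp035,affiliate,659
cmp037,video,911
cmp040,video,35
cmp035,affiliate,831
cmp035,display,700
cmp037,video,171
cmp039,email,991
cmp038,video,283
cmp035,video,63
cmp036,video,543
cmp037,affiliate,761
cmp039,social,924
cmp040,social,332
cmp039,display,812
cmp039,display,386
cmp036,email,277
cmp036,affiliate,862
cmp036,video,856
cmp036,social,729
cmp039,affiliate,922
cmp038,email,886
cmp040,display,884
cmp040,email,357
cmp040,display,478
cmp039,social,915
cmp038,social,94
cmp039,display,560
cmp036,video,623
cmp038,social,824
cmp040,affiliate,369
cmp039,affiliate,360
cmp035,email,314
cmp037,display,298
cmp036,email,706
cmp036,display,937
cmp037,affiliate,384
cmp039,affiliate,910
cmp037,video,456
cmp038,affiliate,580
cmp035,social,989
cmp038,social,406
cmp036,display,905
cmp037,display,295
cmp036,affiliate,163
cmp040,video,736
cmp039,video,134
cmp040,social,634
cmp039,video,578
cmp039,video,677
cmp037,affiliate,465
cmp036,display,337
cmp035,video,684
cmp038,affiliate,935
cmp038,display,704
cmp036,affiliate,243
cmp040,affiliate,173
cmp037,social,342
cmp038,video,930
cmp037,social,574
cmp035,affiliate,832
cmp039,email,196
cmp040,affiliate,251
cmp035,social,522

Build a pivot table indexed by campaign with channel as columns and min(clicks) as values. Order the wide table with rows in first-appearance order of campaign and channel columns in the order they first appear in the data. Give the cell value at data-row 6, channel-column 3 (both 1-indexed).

337

With rows in first-appearance order of campaign, row 6 is campaign=cmp036. channel columns in first-appearance order: video, email, display, social, affiliate; column 3 is display.
Long rows with campaign=cmp036, channel=display: min(937, 905, 337) = 337.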